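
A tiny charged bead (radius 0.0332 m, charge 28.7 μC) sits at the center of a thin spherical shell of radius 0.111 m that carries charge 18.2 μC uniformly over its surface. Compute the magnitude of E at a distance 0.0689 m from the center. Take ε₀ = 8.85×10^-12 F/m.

E ≈ 5.44e7 V/m

Take a concentric spherical Gaussian surface of radius r = 0.0689 m (between the bodies, 0.0332 m < r < 0.111 m).
Only the inner charge is enclosed; the outer shell contributes nothing inside itself. Q_enc = 28.7 μC = 2.87e-5 C.
Gauss's law: E·4πr² = Q_enc/ε₀.
E = |Q_enc|/(4πε₀r²) = (2.87×10^-5)/(4π·8.85×10^-12·(0.0689)²) = 5.44×10^7 N/C.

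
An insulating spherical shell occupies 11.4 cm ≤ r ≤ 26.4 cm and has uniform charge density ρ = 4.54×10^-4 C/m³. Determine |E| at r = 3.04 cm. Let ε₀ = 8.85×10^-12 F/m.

Take a concentric spherical Gaussian surface of radius r = 3.04 cm (r < 11.4 cm, inside the empty cavity).
No charge is enclosed, so by Gauss's law E·4πr² = 0 ⇒ E = 0.

|E| = 0 N/C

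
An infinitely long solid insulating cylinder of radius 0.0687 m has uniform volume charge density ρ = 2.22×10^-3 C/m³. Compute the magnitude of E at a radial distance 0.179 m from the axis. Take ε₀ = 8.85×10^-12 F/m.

Choose a coaxial cylinder of radius r = 0.179 m (arbitrary length L) as the Gaussian surface (r > 0.0687 m, full cross-section enclosed).
λ_enc = ρ·πR² = (2.22×10^-3)π(0.0687)² = 3.292e-5 C/m.
Applying ∮E·dA = Q_enc/ε₀ with the end caps contributing no flux:
E = |λ_enc|/(2πε₀r) = (3.292×10^-5)/(2π·8.85×10^-12·0.179) = 3.31×10^6 N/C.

E ≈ 3.31×10^6 V/m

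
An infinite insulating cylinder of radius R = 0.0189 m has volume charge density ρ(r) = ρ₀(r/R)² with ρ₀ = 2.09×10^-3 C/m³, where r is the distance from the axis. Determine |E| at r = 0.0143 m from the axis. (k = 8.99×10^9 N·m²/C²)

Coaxial Gaussian cylinder, radius r = 0.0143 m, length L (r < R).
λ_enc = ∫₀^r ρ(r')·2πr' dr' = (2πρ₀/R²)·r^4/4 = 3.843e-7 C/m.
By Gauss's law (flux through the curved wall only), E·2πrL = λ_enc L/ε₀.
E = 2k|λ_enc|/r = 2(8.99×10^9)(3.843×10^-7)/(0.0143) = 4.83e5 N/C.

4.83e5 N/C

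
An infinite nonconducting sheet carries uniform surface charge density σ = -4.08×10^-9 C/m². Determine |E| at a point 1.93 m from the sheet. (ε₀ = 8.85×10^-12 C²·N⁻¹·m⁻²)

Choose a cylindrical pillbox piercing the sheet, end faces (area A) parallel to it.
Flux Φ = 2EA and Q_enc = σA, so 2EA = σA/ε₀ ⇒ E = |σ|/(2ε₀), independent of distance.
E = |σ|/(2ε₀) = (4.08×10^-9)/(2·8.85×10^-12) = 231 N/C.

|E| = 231 N/C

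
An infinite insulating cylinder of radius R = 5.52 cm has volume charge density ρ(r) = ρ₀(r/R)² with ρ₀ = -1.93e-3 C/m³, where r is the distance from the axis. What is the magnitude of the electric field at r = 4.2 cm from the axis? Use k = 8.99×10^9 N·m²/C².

Take a coaxial cylindrical Gaussian surface of radius r = 4.2 cm and length L (r < R).
λ_enc = ∫₀^r ρ(r')·2πr' dr' = (2πρ₀/R²)·r^4/4 = -3.096×10^-6 C/m.
Since E is radial and uniform over the curved surface, Φ = E·2πrL = Q_enc/ε₀ = λ_enc L/ε₀.
E = 2k|λ_enc|/r = 2(8.99×10^9)(3.096e-6)/(0.042) = 1.33e6 N/C.

|E| = 1.33e6 V/m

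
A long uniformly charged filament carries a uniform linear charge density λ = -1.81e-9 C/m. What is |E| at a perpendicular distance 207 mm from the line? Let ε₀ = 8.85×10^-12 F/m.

|E| = 157 V/m

Choose a coaxial cylinder of radius r = 207 mm (arbitrary length L) as the Gaussian surface.
Q_enc = λL, so λ_enc = -1.81e-9 C/m.
Gauss's law: E·2πrL = λ_enc L/ε₀.
E = |λ_enc|/(2πε₀r) = (1.81×10^-9)/(2π·8.85×10^-12·0.207) = 157 N/C.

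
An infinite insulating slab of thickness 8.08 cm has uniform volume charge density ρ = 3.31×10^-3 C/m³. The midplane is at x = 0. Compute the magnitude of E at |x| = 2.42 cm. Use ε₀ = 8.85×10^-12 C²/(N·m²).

9.05e6 N/C

By symmetry E is perpendicular to the slab. A Gaussian pillbox from −2.42 cm to +2.42 cm (face area A) lies entirely within the slab.
Q_enc = ρ·(2x)·A and flux = 2EA, so 2EA = 2ρxA/ε₀ ⇒ E = |ρ|x/ε₀.
E = (3.31e-3)(0.0242)/(8.85×10^-12) = 9.05×10^6 N/C.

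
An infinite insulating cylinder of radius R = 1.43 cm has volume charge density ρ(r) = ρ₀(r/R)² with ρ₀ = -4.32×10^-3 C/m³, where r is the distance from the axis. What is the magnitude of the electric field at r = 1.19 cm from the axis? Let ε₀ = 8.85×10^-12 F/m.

Take a coaxial cylindrical Gaussian surface of radius r = 1.19 cm and length L (r < R).
λ_enc = ∫₀^r ρ(r')·2πr' dr' = (2πρ₀/R²)·r^4/4 = -6.655×10^-7 C/m.
Gauss's law: E·2πrL = λ_enc L/ε₀.
E = |λ_enc|/(2πε₀r) = (6.655e-7)/(2π·8.85×10^-12·0.0119) = 1.01×10^6 N/C.

E ≈ 1.01×10^6 V/m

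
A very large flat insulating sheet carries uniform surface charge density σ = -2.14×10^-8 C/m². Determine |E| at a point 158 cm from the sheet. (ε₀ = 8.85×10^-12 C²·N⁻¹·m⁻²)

Choose a cylindrical pillbox piercing the sheet, end faces (area A) parallel to it.
Only the two end caps contribute flux: Φ = 2EA. With Q_enc = σA, Gauss's law gives E = |σ|/(2ε₀).
E = |σ|/(2ε₀) = (2.14×10^-8)/(2·8.85×10^-12) = 1.21×10^3 N/C.

|E| ≈ 1.21×10^3 N/C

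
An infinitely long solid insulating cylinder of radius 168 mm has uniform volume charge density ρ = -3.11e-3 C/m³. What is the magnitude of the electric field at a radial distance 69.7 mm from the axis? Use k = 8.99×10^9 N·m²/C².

|E| = 1.22×10^7 N/C

Coaxial Gaussian cylinder, radius r = 69.7 mm, length L (r < R).
Enclosed charge per unit length: λ_enc = ρ·πr² = (-3.11×10^-3)π(0.0697)² = -4.747e-5 C/m.
By Gauss's law (flux through the curved wall only), E·2πrL = λ_enc L/ε₀.
E = 2k|λ_enc|/r = 2(8.99×10^9)(4.747×10^-5)/(0.0697) = 1.22e7 N/C.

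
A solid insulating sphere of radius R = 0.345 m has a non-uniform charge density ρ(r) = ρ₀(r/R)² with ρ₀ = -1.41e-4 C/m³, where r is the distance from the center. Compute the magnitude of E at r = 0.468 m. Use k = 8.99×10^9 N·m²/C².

5.97×10^5 V/m

By spherical symmetry E is radial; choose a Gaussian sphere of radius r = 0.468 m (r > R, all charge enclosed).
Q_enc = 4π ∫₀^R ρ₀(r'/R)^2 r'² dr' = 4πρ₀R³/5 = -1.455×10^-5 C.
Applying ∮E·dA = Q_enc/ε₀ with Φ = E(4πr²):
E = k|Q_enc|/r² = (8.99×10^9)(1.455×10^-5)/(0.468)² = 5.97e5 N/C.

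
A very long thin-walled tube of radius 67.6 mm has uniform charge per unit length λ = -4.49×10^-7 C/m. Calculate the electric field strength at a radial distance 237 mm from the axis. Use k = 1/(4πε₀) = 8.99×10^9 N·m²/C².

Choose a coaxial cylinder of radius r = 237 mm (arbitrary length L) as the Gaussian surface (r > 67.6 mm).
The full line charge is enclosed: λ_enc = -4.49×10^-7 C/m.
Applying ∮E·dA = Q_enc/ε₀ with the end caps contributing no flux:
E = 2k|λ_enc|/r = 2(8.99×10^9)(4.49e-7)/(0.237) = 3.41×10^4 N/C.

E ≈ 3.41e4 N/C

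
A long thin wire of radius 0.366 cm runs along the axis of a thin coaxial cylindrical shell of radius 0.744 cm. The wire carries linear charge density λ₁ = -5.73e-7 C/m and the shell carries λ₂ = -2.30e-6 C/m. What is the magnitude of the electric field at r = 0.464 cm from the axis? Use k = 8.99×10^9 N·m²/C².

Take a coaxial cylindrical Gaussian surface of radius r = 0.464 cm and length L (between the conductors, 0.366 cm < r < 0.744 cm).
Only the inner wire is enclosed; the outer shell contributes nothing inside itself. λ_enc = λ₁ = -5.73e-7 C/m.
Applying ∮E·dA = Q_enc/ε₀ with the end caps contributing no flux:
E = 2k|λ_enc|/r = 2(8.99×10^9)(5.73e-7)/(0.00464) = 2.22×10^6 N/C.

2.22e6 N/C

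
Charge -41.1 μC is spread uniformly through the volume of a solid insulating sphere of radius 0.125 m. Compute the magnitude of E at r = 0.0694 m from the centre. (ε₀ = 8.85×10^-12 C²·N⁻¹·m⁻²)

Use a concentric Gaussian sphere at r = 0.0694 m (r < R).
Only the charge within r is enclosed: Q_enc = Q·(r/R)³ = (-41.1 μC)·(0.0694 m/0.125 m)³ = -7.034×10^-6 C.
Gauss's law: E·4πr² = Q_enc/ε₀.
E = |Q_enc|/(4πε₀r²) = (7.034×10^-6)/(4π·8.85×10^-12·(0.0694)²) = 1.31×10^7 N/C.

|E| ≈ 1.31×10^7 N/C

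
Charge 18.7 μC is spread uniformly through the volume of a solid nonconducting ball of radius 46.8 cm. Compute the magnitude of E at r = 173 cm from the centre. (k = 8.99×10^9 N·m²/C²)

E ≈ 5.62e4 N/C

Use a concentric Gaussian sphere at r = 173 cm (r > R, so the entire charge is enclosed).
Q_enc = 18.7 μC = 1.87×10^-5 C.
Since E is radial and uniform over the Gaussian sphere, Φ = E·4πr² = Q_enc/ε₀.
E = k|Q_enc|/r² = (8.99×10^9)(1.87e-5)/(1.73)² = 5.62×10^4 N/C.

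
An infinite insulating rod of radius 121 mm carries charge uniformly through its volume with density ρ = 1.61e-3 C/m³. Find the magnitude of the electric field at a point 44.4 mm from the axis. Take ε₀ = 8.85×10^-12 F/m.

Take a coaxial cylindrical Gaussian surface of radius r = 44.4 mm and length L (r < R).
Enclosed charge per unit length: λ_enc = ρ·πr² = (1.61e-3)π(0.0444)² = 9.971e-6 C/m.
Gauss's law: E·2πrL = λ_enc L/ε₀.
E = |λ_enc|/(2πε₀r) = (9.971e-6)/(2π·8.85×10^-12·0.0444) = 4.04×10^6 N/C.

|E| ≈ 4.04×10^6 N/C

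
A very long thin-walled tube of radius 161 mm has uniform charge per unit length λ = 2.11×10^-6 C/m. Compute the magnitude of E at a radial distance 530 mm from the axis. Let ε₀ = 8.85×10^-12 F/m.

Coaxial Gaussian cylinder, radius r = 530 mm, length L (r > 161 mm).
The full line charge is enclosed: λ_enc = 2.11e-6 C/m.
Gauss's law: E·2πrL = λ_enc L/ε₀.
E = |λ_enc|/(2πε₀r) = (2.11×10^-6)/(2π·8.85×10^-12·0.53) = 7.16×10^4 N/C.

7.16e4 N/C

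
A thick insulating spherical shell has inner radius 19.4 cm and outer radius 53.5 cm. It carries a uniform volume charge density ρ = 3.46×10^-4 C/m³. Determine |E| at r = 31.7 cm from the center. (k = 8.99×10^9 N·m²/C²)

Use a concentric Gaussian sphere at r = 31.7 cm (within the shell material, 19.4 cm < r < 53.5 cm).
Only the shell between 19.4 cm and r is enclosed: Q_enc = ρ·(4π/3)(r³ − a³) = (3.46e-4)·(4π/3)·((0.317)³ − (0.194)³) = 3.559e-5 C.
Gauss's law: E·4πr² = Q_enc/ε₀.
E = k|Q_enc|/r² = (8.99×10^9)(3.559e-5)/(0.317)² = 3.18×10^6 N/C.

3.18e6 N/C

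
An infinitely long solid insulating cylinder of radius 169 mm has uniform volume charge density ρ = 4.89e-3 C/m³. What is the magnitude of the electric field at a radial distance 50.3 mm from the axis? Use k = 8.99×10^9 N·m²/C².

|E| = 1.39×10^7 V/m

By cylindrical symmetry E is radial; use a coaxial Gaussian cylinder of radius 50.3 mm and length L (r < R).
Enclosed charge per unit length: λ_enc = ρ·πr² = (4.89×10^-3)π(0.0503)² = 3.887×10^-5 C/m.
Applying ∮E·dA = Q_enc/ε₀ with the end caps contributing no flux:
E = 2k|λ_enc|/r = 2(8.99×10^9)(3.887×10^-5)/(0.0503) = 1.39e7 N/C.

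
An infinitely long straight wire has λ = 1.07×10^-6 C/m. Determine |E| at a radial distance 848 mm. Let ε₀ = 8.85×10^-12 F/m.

2.27×10^4 N/C

By cylindrical symmetry E is radial; use a coaxial Gaussian cylinder of radius 848 mm and length L.
Q_enc = λL, so λ_enc = 1.07e-6 C/m.
Applying ∮E·dA = Q_enc/ε₀ with the end caps contributing no flux:
E = |λ_enc|/(2πε₀r) = (1.07e-6)/(2π·8.85×10^-12·0.848) = 2.27×10^4 N/C.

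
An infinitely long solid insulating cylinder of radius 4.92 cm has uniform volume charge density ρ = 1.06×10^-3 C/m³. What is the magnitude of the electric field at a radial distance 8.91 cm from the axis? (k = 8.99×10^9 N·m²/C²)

By cylindrical symmetry E is radial; use a coaxial Gaussian cylinder of radius 8.91 cm and length L (r > 4.92 cm, full cross-section enclosed).
λ_enc = ρ·πR² = (1.06×10^-3)π(0.0492)² = 8.061e-6 C/m.
Gauss's law: E·2πrL = λ_enc L/ε₀.
E = 2k|λ_enc|/r = 2(8.99×10^9)(8.061e-6)/(0.0891) = 1.63×10^6 N/C.

|E| ≈ 1.63e6 N/C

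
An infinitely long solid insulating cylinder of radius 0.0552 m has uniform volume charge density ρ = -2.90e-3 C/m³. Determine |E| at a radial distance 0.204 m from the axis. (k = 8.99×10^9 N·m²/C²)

E = 2.45×10^6 V/m

Coaxial Gaussian cylinder, radius r = 0.204 m, length L (r > 0.0552 m, full cross-section enclosed).
λ_enc = ρ·πR² = (-2.90×10^-3)π(0.0552)² = -2.776e-5 C/m.
Since E is radial and uniform over the curved surface, Φ = E·2πrL = Q_enc/ε₀ = λ_enc L/ε₀.
E = 2k|λ_enc|/r = 2(8.99×10^9)(2.776e-5)/(0.204) = 2.45×10^6 N/C.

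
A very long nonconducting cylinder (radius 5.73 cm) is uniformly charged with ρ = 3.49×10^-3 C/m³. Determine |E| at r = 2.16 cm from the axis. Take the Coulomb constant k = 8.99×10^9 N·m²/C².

By cylindrical symmetry E is radial; use a coaxial Gaussian cylinder of radius 2.16 cm and length L (r < R).
Enclosed charge per unit length: λ_enc = ρ·πr² = (3.49×10^-3)π(0.0216)² = 5.115×10^-6 C/m.
By Gauss's law (flux through the curved wall only), E·2πrL = λ_enc L/ε₀.
E = 2k|λ_enc|/r = 2(8.99×10^9)(5.115×10^-6)/(0.0216) = 4.26×10^6 N/C.

E ≈ 4.26×10^6 V/m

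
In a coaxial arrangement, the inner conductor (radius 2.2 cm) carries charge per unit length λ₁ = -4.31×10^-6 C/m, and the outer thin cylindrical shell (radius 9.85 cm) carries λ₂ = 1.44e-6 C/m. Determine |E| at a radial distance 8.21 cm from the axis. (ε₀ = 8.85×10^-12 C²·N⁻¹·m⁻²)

9.44×10^5 V/m

Coaxial Gaussian cylinder, radius r = 8.21 cm, length L (between the conductors, 2.2 cm < r < 9.85 cm).
Only the inner wire is enclosed; the outer shell contributes nothing inside itself. λ_enc = λ₁ = -4.31×10^-6 C/m.
Applying ∮E·dA = Q_enc/ε₀ with the end caps contributing no flux:
E = |λ_enc|/(2πε₀r) = (4.31×10^-6)/(2π·8.85×10^-12·0.0821) = 9.44×10^5 N/C.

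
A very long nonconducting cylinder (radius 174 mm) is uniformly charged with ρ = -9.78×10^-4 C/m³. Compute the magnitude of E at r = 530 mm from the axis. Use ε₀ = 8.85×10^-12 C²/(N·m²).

3.16×10^6 V/m

By cylindrical symmetry E is radial; use a coaxial Gaussian cylinder of radius 530 mm and length L (r > 174 mm, full cross-section enclosed).
λ_enc = ρ·πR² = (-9.78×10^-4)π(0.174)² = -9.302e-5 C/m.
Applying ∮E·dA = Q_enc/ε₀ with the end caps contributing no flux:
E = |λ_enc|/(2πε₀r) = (9.302×10^-5)/(2π·8.85×10^-12·0.53) = 3.16×10^6 N/C.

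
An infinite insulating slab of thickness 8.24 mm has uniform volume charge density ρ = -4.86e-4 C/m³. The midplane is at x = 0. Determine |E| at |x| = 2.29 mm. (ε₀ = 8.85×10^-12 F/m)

E = 1.26e5 N/C

By symmetry E is perpendicular to the slab. A Gaussian pillbox from −2.29 mm to +2.29 mm (face area A) lies entirely within the slab.
Q_enc = ρ·(2x)·A and flux = 2EA, so 2EA = 2ρxA/ε₀ ⇒ E = |ρ|x/ε₀.
E = (4.86×10^-4)(0.00229)/(8.85×10^-12) = 1.26e5 N/C.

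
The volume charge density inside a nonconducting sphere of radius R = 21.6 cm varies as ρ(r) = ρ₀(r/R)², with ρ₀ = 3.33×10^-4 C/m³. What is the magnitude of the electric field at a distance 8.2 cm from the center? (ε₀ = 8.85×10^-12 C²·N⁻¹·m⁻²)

Take a concentric spherical Gaussian surface of radius r = 8.2 cm (r < R).
Q_enc = ∫₀^r ρ(r')·4πr'² dr' = (4πρ₀/R²) ∫₀^r r'^4 dr' = 4πρ₀ r^5/(5·R²) = 6.65×10^-8 C.
Gauss's law: E·4πr² = Q_enc/ε₀.
E = |Q_enc|/(4πε₀r²) = (6.65×10^-8)/(4π·8.85×10^-12·(0.082)²) = 8.89×10^4 N/C.

E ≈ 8.89×10^4 V/m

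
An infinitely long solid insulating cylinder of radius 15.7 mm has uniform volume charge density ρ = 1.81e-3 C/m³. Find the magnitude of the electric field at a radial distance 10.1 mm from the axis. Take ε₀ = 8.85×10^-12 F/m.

Choose a coaxial cylinder of radius r = 10.1 mm (arbitrary length L) as the Gaussian surface (r < R).
Charge inside radius r per length L is ρ·πr²·L, so λ_enc = ρπr² = 5.801×10^-7 C/m.
Applying ∮E·dA = Q_enc/ε₀ with the end caps contributing no flux:
E = |λ_enc|/(2πε₀r) = (5.801e-7)/(2π·8.85×10^-12·0.0101) = 1.03e6 N/C.

1.03×10^6 N/C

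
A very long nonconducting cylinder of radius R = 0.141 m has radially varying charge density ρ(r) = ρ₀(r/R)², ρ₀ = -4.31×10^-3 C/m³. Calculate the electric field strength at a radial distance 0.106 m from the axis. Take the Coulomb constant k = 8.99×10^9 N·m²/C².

E = 7.29×10^6 N/C

Take a coaxial cylindrical Gaussian surface of radius r = 0.106 m and length L (r < R).
λ_enc = ∫₀^r ρ(r')·2πr' dr' = (2πρ₀/R²)·r^4/4 = -4.299×10^-5 C/m.
By Gauss's law (flux through the curved wall only), E·2πrL = λ_enc L/ε₀.
E = 2k|λ_enc|/r = 2(8.99×10^9)(4.299e-5)/(0.106) = 7.29×10^6 N/C.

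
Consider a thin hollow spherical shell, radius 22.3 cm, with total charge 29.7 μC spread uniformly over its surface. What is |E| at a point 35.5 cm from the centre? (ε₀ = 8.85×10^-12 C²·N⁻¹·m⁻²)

Use a concentric Gaussian sphere at r = 35.5 cm (r > 22.3 cm).
The entire shell is enclosed: Q_enc = 2.97e-5 C.
Applying ∮E·dA = Q_enc/ε₀ with Φ = E(4πr²):
E = |Q_enc|/(4πε₀r²) = (2.97×10^-5)/(4π·8.85×10^-12·(0.355)²) = 2.12×10^6 N/C.

2.12×10^6 N/C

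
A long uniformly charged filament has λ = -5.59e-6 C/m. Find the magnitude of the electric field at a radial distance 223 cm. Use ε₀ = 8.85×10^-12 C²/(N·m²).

4.51e4 N/C

Coaxial Gaussian cylinder, radius r = 223 cm, length L.
Q_enc = λL, so λ_enc = -5.59×10^-6 C/m.
Gauss's law: E·2πrL = λ_enc L/ε₀.
E = |λ_enc|/(2πε₀r) = (5.59×10^-6)/(2π·8.85×10^-12·2.23) = 4.51×10^4 N/C.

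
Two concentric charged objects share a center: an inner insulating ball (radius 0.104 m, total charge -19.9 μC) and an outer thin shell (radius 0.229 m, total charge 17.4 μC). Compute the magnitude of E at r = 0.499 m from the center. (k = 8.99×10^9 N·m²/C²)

Take a concentric spherical Gaussian surface of radius r = 0.499 m (r > 0.229 m, enclosing both).
Q_enc = (-19.9 μC) + (17.4 μC) = -2.50e-6 C.
By Gauss's law, ∮E·dA = E·4πr² = Q_enc/ε₀.
E = k|Q_enc|/r² = (8.99×10^9)(2.50×10^-6)/(0.499)² = 9.03e4 N/C.

|E| = 9.03×10^4 V/m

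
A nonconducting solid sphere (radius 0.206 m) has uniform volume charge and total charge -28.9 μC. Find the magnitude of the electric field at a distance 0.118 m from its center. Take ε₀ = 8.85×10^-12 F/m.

|E| ≈ 3.51×10^6 N/C

By spherical symmetry E is radial; choose a Gaussian sphere of radius r = 0.118 m (r < R).
For a uniform sphere the enclosed fraction is (r/R)³, so Q_enc = (-28.9 μC)(0.118/0.206)³ = -5.432×10^-6 C.
Applying ∮E·dA = Q_enc/ε₀ with Φ = E(4πr²):
E = |Q_enc|/(4πε₀r²) = (5.432e-6)/(4π·8.85×10^-12·(0.118)²) = 3.51×10^6 N/C.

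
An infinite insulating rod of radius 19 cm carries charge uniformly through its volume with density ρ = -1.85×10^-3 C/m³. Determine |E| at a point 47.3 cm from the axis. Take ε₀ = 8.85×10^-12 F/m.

7.98×10^6 N/C

By cylindrical symmetry E is radial; use a coaxial Gaussian cylinder of radius 47.3 cm and length L (r > 19 cm, full cross-section enclosed).
λ_enc = ρ·πR² = (-1.85×10^-3)π(0.19)² = -2.098e-4 C/m.
By Gauss's law (flux through the curved wall only), E·2πrL = λ_enc L/ε₀.
E = |λ_enc|/(2πε₀r) = (2.098e-4)/(2π·8.85×10^-12·0.473) = 7.98×10^6 N/C.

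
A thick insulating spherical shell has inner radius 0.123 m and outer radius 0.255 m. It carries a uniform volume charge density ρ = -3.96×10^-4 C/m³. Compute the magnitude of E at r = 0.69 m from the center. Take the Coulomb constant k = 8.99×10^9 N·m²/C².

By spherical symmetry E is radial; choose a Gaussian sphere of radius r = 0.69 m (r > 0.255 m, enclosing the whole shell).
Q_enc = ρ·(4π/3)(b³ − a³) = (-3.96e-4)·(4π/3)·((0.255)³ − (0.123)³) = -2.442×10^-5 C.
Applying ∮E·dA = Q_enc/ε₀ with Φ = E(4πr²):
E = k|Q_enc|/r² = (8.99×10^9)(2.442×10^-5)/(0.69)² = 4.61e5 N/C.

4.61e5 N/C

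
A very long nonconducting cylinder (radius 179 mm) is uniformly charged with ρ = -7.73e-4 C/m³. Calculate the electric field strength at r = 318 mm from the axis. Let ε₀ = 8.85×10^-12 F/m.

E ≈ 4.40×10^6 N/C

Choose a coaxial cylinder of radius r = 318 mm (arbitrary length L) as the Gaussian surface (r > 179 mm, full cross-section enclosed).
λ_enc = ρ·πR² = (-7.73×10^-4)π(0.179)² = -7.781×10^-5 C/m.
Applying ∮E·dA = Q_enc/ε₀ with the end caps contributing no flux:
E = |λ_enc|/(2πε₀r) = (7.781×10^-5)/(2π·8.85×10^-12·0.318) = 4.40×10^6 N/C.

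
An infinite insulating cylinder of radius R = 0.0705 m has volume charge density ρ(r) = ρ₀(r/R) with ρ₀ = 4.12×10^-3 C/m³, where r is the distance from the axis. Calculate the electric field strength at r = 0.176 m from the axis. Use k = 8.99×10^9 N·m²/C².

4.38e6 N/C

Coaxial Gaussian cylinder, radius r = 0.176 m, length L (r > R, full charge per length enclosed).
λ_enc = 2π ∫₀^R ρ₀(r'/R)^1 r' dr' = 2πρ₀R²/3 = 4.289e-5 C/m.
Since E is radial and uniform over the curved surface, Φ = E·2πrL = Q_enc/ε₀ = λ_enc L/ε₀.
E = 2k|λ_enc|/r = 2(8.99×10^9)(4.289×10^-5)/(0.176) = 4.38e6 N/C.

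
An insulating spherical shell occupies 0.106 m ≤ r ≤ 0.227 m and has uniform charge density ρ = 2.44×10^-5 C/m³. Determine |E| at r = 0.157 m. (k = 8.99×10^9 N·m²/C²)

Take a concentric spherical Gaussian surface of radius r = 0.157 m (within the shell material, 0.106 m < r < 0.227 m).
Only the shell between 0.106 m and r is enclosed: Q_enc = ρ·(4π/3)(r³ − a³) = (2.44e-5)·(4π/3)·((0.157)³ − (0.106)³) = 2.738e-7 C.
By Gauss's law, ∮E·dA = E·4πr² = Q_enc/ε₀.
E = k|Q_enc|/r² = (8.99×10^9)(2.738e-7)/(0.157)² = 9.99e4 N/C.

|E| ≈ 9.99×10^4 N/C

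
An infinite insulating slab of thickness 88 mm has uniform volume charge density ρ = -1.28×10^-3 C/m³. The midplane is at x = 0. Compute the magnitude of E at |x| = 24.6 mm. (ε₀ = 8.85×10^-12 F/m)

|E| = 3.56×10^6 N/C

By symmetry E is perpendicular to the slab. A Gaussian pillbox from −24.6 mm to +24.6 mm (face area A) lies entirely within the slab.
Q_enc = ρ·(2x)·A and flux = 2EA, so 2EA = 2ρxA/ε₀ ⇒ E = |ρ|x/ε₀.
E = (1.28e-3)(0.0246)/(8.85×10^-12) = 3.56×10^6 N/C.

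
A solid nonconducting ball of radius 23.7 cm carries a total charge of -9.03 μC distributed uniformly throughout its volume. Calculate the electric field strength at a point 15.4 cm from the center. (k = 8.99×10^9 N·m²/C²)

Take a concentric spherical Gaussian surface of radius r = 15.4 cm (r < R).
Only the charge within r is enclosed: Q_enc = Q·(r/R)³ = (-9.03 μC)·(15.4 cm/23.7 cm)³ = -2.477e-6 C.
Gauss's law: E·4πr² = Q_enc/ε₀.
E = k|Q_enc|/r² = (8.99×10^9)(2.477×10^-6)/(0.154)² = 9.39×10^5 N/C.

|E| = 9.39e5 N/C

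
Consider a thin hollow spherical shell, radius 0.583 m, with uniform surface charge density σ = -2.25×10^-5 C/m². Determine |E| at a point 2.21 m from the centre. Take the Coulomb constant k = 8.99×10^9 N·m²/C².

By spherical symmetry E is radial; choose a Gaussian sphere of radius r = 2.21 m (r > 0.583 m).
The entire shell is enclosed: Q_enc = σ·4πR² = (-2.25×10^-5)·4π·(0.583)² = -9.61×10^-5 C.
Applying ∮E·dA = Q_enc/ε₀ with Φ = E(4πr²):
E = k|Q_enc|/r² = (8.99×10^9)(9.61×10^-5)/(2.21)² = 1.77e5 N/C.

1.77×10^5 N/C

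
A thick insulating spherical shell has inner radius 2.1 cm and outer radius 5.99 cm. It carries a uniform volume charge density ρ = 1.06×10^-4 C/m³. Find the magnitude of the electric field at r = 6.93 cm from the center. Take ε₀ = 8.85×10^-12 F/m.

|E| ≈ 1.71×10^5 V/m

Use a concentric Gaussian sphere at r = 6.93 cm (r > 5.99 cm, enclosing the whole shell).
Q_enc = ρ·(4π/3)(b³ − a³) = (1.06×10^-4)·(4π/3)·((0.0599)³ − (0.021)³) = 9.132×10^-8 C.
Gauss's law: E·4πr² = Q_enc/ε₀.
E = |Q_enc|/(4πε₀r²) = (9.132×10^-8)/(4π·8.85×10^-12·(0.0693)²) = 1.71e5 N/C.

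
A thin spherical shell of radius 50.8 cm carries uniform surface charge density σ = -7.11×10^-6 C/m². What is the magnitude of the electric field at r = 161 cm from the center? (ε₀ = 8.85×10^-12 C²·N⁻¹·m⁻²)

Use a concentric Gaussian sphere at r = 161 cm (r > 50.8 cm).
The entire shell is enclosed: Q_enc = σ·4πR² = (-7.11×10^-6)·4π·(0.508)² = -2.306×10^-5 C.
By Gauss's law, ∮E·dA = E·4πr² = Q_enc/ε₀.
E = |Q_enc|/(4πε₀r²) = (2.306e-5)/(4π·8.85×10^-12·(1.61)²) = 8.00×10^4 N/C.

E ≈ 8.00e4 N/C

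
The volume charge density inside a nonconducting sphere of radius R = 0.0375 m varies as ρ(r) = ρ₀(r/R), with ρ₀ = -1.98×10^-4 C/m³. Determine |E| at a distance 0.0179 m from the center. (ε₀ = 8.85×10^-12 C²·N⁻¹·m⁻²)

|E| ≈ 4.78×10^4 V/m

Use a concentric Gaussian sphere at r = 0.0179 m (r < R).
Integrate the density: Q_enc = 4π ∫₀^r ρ₀(r'/R)^1 r'² dr' = 4πρ₀ r^4/(4·R) = -1.703×10^-9 C.
Gauss's law: E·4πr² = Q_enc/ε₀.
E = |Q_enc|/(4πε₀r²) = (1.703e-9)/(4π·8.85×10^-12·(0.0179)²) = 4.78×10^4 N/C.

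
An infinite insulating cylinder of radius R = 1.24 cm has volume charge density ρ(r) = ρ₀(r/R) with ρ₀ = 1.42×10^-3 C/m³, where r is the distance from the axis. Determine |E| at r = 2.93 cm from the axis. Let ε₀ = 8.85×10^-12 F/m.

By cylindrical symmetry E is radial; use a coaxial Gaussian cylinder of radius 2.93 cm and length L (r > R, full charge per length enclosed).
λ_enc = 2π ∫₀^R ρ₀(r'/R)^1 r' dr' = 2πρ₀R²/3 = 4.573e-7 C/m.
By Gauss's law (flux through the curved wall only), E·2πrL = λ_enc L/ε₀.
E = |λ_enc|/(2πε₀r) = (4.573×10^-7)/(2π·8.85×10^-12·0.0293) = 2.81×10^5 N/C.

|E| = 2.81×10^5 V/m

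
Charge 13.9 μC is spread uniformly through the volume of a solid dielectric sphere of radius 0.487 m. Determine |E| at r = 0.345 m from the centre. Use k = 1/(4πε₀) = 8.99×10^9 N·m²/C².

Symmetry ⇒ E = E(r) r̂. Gaussian sphere of radius r = 0.345 m (r < R).
For a uniform sphere the enclosed fraction is (r/R)³, so Q_enc = (13.9 μC)(0.345/0.487)³ = 4.942e-6 C.
Gauss's law: E·4πr² = Q_enc/ε₀.
E = k|Q_enc|/r² = (8.99×10^9)(4.942×10^-6)/(0.345)² = 3.73e5 N/C.

|E| = 3.73e5 N/C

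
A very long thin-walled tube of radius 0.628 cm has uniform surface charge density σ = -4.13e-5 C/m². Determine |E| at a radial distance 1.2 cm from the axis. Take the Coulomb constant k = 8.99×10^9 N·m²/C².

|E| = 2.44×10^6 N/C

Choose a coaxial cylinder of radius r = 1.2 cm (arbitrary length L) as the Gaussian surface (r > 0.628 cm).
The whole shell is enclosed: λ_enc = σ·2πR = (-4.13×10^-5)·2π·(0.00628) = -1.63×10^-6 C/m.
By Gauss's law (flux through the curved wall only), E·2πrL = λ_enc L/ε₀.
E = 2k|λ_enc|/r = 2(8.99×10^9)(1.63×10^-6)/(0.012) = 2.44×10^6 N/C.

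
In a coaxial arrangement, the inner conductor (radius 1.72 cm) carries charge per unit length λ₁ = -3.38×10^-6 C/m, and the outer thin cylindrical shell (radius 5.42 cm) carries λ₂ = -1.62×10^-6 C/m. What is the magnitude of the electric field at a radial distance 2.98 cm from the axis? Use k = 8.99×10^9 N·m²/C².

Coaxial Gaussian cylinder, radius r = 2.98 cm, length L (between the conductors, 1.72 cm < r < 5.42 cm).
The shell at 5.42 cm lies outside the Gaussian surface, so λ_enc = λ₁ = -3.38×10^-6 C/m.
By Gauss's law (flux through the curved wall only), E·2πrL = λ_enc L/ε₀.
E = 2k|λ_enc|/r = 2(8.99×10^9)(3.38×10^-6)/(0.0298) = 2.04×10^6 N/C.

E = 2.04e6 N/C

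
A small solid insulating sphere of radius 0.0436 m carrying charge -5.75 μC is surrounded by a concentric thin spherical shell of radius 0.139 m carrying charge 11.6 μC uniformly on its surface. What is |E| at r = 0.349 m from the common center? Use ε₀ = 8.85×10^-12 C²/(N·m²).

E ≈ 4.32×10^5 V/m

Symmetry ⇒ E = E(r) r̂. Gaussian sphere of radius r = 0.349 m (r > 0.139 m, enclosing both).
Q_enc = (-5.75 μC) + (11.6 μC) = 5.85×10^-6 C.
By Gauss's law, ∮E·dA = E·4πr² = Q_enc/ε₀.
E = |Q_enc|/(4πε₀r²) = (5.85×10^-6)/(4π·8.85×10^-12·(0.349)²) = 4.32×10^5 N/C.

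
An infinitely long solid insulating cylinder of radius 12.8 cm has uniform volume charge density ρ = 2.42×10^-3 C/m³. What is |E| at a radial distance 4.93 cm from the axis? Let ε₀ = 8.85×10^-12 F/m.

Take a coaxial cylindrical Gaussian surface of radius r = 4.93 cm and length L (r < R).
Charge inside radius r per length L is ρ·πr²·L, so λ_enc = ρπr² = 1.848×10^-5 C/m.
Gauss's law: E·2πrL = λ_enc L/ε₀.
E = |λ_enc|/(2πε₀r) = (1.848×10^-5)/(2π·8.85×10^-12·0.0493) = 6.74e6 N/C.

E = 6.74×10^6 N/C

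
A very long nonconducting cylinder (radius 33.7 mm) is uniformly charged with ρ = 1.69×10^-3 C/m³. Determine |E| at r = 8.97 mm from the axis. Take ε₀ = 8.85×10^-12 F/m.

E ≈ 8.56×10^5 N/C

Take a coaxial cylindrical Gaussian surface of radius r = 8.97 mm and length L (r < R).
Enclosed charge per unit length: λ_enc = ρ·πr² = (1.69×10^-3)π(0.00897)² = 4.272e-7 C/m.
Since E is radial and uniform over the curved surface, Φ = E·2πrL = Q_enc/ε₀ = λ_enc L/ε₀.
E = |λ_enc|/(2πε₀r) = (4.272×10^-7)/(2π·8.85×10^-12·0.00897) = 8.56e5 N/C.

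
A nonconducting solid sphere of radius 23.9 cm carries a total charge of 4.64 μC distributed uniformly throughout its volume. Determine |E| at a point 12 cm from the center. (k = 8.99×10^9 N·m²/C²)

Use a concentric Gaussian sphere at r = 12 cm (r < R).
Only the charge within r is enclosed: Q_enc = Q·(r/R)³ = (4.64 μC)·(12 cm/23.9 cm)³ = 5.873e-7 C.
Since E is radial and uniform over the Gaussian sphere, Φ = E·4πr² = Q_enc/ε₀.
E = k|Q_enc|/r² = (8.99×10^9)(5.873e-7)/(0.12)² = 3.67×10^5 N/C.

E ≈ 3.67×10^5 N/C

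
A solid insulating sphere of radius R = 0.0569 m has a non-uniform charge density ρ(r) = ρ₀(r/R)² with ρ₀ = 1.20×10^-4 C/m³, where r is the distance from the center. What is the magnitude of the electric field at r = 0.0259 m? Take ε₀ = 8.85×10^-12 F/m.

Symmetry ⇒ E = E(r) r̂. Gaussian sphere of radius r = 0.0259 m (r < R).
Integrate the density: Q_enc = 4π ∫₀^r ρ₀(r'/R)^2 r'² dr' = 4πρ₀ r^5/(5·R²) = 1.086×10^-9 C.
By Gauss's law, ∮E·dA = E·4πr² = Q_enc/ε₀.
E = |Q_enc|/(4πε₀r²) = (1.086e-9)/(4π·8.85×10^-12·(0.0259)²) = 1.46×10^4 N/C.

1.46×10^4 V/m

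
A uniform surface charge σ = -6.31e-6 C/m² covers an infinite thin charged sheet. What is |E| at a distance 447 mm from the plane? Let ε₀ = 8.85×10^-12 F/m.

The symmetry is planar: E is normal to the sheet and the same magnitude on both sides. Take a pillbox straddling the sheet with end-cap area A.
Only the two end caps contribute flux: Φ = 2EA. With Q_enc = σA, Gauss's law gives E = |σ|/(2ε₀).
E = |σ|/(2ε₀) = (6.31×10^-6)/(2·8.85×10^-12) = 3.56×10^5 N/C.

|E| ≈ 3.56×10^5 N/C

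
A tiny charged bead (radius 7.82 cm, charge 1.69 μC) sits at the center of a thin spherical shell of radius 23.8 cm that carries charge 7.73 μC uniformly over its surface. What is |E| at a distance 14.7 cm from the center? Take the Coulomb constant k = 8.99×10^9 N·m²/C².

By spherical symmetry E is radial; choose a Gaussian sphere of radius r = 14.7 cm (between the bodies, 7.82 cm < r < 23.8 cm).
Only the inner charge is enclosed; the outer shell contributes nothing inside itself. Q_enc = 1.69 μC = 1.69×10^-6 C.
By Gauss's law, ∮E·dA = E·4πr² = Q_enc/ε₀.
E = k|Q_enc|/r² = (8.99×10^9)(1.69e-6)/(0.147)² = 7.03×10^5 N/C.

E = 7.03e5 V/m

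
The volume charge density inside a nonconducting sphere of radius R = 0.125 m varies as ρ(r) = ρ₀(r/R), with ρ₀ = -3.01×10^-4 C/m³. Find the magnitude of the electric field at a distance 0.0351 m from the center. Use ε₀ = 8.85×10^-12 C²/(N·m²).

Take a concentric spherical Gaussian surface of radius r = 0.0351 m (r < R).
Q_enc = ∫₀^r ρ(r')·4πr'² dr' = (4πρ₀/R) ∫₀^r r'^3 dr' = 4πρ₀ r^4/(4·R) = -1.148×10^-8 C.
Since E is radial and uniform over the Gaussian sphere, Φ = E·4πr² = Q_enc/ε₀.
E = |Q_enc|/(4πε₀r²) = (1.148e-8)/(4π·8.85×10^-12·(0.0351)²) = 8.38×10^4 N/C.

E ≈ 8.38×10^4 N/C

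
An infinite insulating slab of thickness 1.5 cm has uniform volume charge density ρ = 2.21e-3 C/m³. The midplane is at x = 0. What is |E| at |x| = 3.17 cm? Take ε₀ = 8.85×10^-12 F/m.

The point |x| = 3.17 cm lies outside the slab (half-thickness 0.0075 m). A symmetric pillbox spanning the full slab encloses Q_enc = ρ·d·A.
Flux = 2EA ⇒ E = |ρ|d/(2ε₀), independent of distance outside.
E = (2.21×10^-3)(0.015)/(2·8.85×10^-12) = 1.87e6 N/C.

E ≈ 1.87×10^6 V/m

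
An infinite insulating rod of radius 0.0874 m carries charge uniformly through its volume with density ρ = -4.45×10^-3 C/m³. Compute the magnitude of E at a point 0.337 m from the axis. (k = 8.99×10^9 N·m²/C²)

E = 5.70×10^6 V/m

Coaxial Gaussian cylinder, radius r = 0.337 m, length L (r > 0.0874 m, full cross-section enclosed).
λ_enc = ρ·πR² = (-4.45×10^-3)π(0.0874)² = -1.068×10^-4 C/m.
By Gauss's law (flux through the curved wall only), E·2πrL = λ_enc L/ε₀.
E = 2k|λ_enc|/r = 2(8.99×10^9)(1.068e-4)/(0.337) = 5.70e6 N/C.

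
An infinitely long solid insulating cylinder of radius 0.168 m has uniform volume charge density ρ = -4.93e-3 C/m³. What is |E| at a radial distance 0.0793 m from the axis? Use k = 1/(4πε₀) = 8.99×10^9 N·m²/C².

Take a coaxial cylindrical Gaussian surface of radius r = 0.0793 m and length L (r < R).
Enclosed charge per unit length: λ_enc = ρ·πr² = (-4.93e-3)π(0.0793)² = -9.74e-5 C/m.
By Gauss's law (flux through the curved wall only), E·2πrL = λ_enc L/ε₀.
E = 2k|λ_enc|/r = 2(8.99×10^9)(9.74×10^-5)/(0.0793) = 2.21×10^7 N/C.

E = 2.21×10^7 N/C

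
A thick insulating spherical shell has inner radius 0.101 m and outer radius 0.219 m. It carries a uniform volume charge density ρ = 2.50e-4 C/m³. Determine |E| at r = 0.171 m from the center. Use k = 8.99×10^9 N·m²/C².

By spherical symmetry E is radial; choose a Gaussian sphere of radius r = 0.171 m (within the shell material, 0.101 m < r < 0.219 m).
Enclosed charge is the volume from a to r: Q_enc = (4π/3)ρ(r³ − a³) = 4.157×10^-6 C.
Applying ∮E·dA = Q_enc/ε₀ with Φ = E(4πr²):
E = k|Q_enc|/r² = (8.99×10^9)(4.157×10^-6)/(0.171)² = 1.28e6 N/C.

|E| = 1.28×10^6 V/m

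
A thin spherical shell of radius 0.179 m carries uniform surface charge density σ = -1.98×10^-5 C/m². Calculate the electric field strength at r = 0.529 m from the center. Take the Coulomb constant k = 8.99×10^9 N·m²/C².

Symmetry ⇒ E = E(r) r̂. Gaussian sphere of radius r = 0.529 m (r > 0.179 m).
The entire shell is enclosed: Q_enc = σ·4πR² = (-1.98×10^-5)·4π·(0.179)² = -7.972e-6 C.
Gauss's law: E·4πr² = Q_enc/ε₀.
E = k|Q_enc|/r² = (8.99×10^9)(7.972e-6)/(0.529)² = 2.56×10^5 N/C.

E = 2.56×10^5 V/m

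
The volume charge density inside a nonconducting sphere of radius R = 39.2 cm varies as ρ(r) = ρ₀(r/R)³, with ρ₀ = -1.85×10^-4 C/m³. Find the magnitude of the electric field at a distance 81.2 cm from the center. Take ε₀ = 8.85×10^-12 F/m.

|E| = 3.18×10^5 V/m

Symmetry ⇒ E = E(r) r̂. Gaussian sphere of radius r = 81.2 cm (r > R, all charge enclosed).
Q_enc = 4π ∫₀^R ρ₀(r'/R)^3 r'² dr' = 4πρ₀R³/6 = -2.334×10^-5 C.
Applying ∮E·dA = Q_enc/ε₀ with Φ = E(4πr²):
E = |Q_enc|/(4πε₀r²) = (2.334×10^-5)/(4π·8.85×10^-12·(0.812)²) = 3.18e5 N/C.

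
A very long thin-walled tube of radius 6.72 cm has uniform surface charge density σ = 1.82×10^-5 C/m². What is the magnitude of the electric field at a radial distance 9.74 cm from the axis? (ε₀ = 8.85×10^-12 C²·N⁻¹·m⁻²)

Take a coaxial cylindrical Gaussian surface of radius r = 9.74 cm and length L (r > 6.72 cm).
The whole shell is enclosed: λ_enc = σ·2πR = (1.82e-5)·2π·(0.0672) = 7.685×10^-6 C/m.
Gauss's law: E·2πrL = λ_enc L/ε₀.
E = |λ_enc|/(2πε₀r) = (7.685×10^-6)/(2π·8.85×10^-12·0.0974) = 1.42×10^6 N/C.

E ≈ 1.42×10^6 N/C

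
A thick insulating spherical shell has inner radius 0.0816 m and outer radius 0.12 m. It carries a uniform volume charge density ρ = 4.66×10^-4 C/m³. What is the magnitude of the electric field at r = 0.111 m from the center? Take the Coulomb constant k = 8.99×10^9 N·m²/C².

1.17×10^6 N/C

Use a concentric Gaussian sphere at r = 0.111 m (within the shell material, 0.0816 m < r < 0.12 m).
Only the shell between 0.0816 m and r is enclosed: Q_enc = ρ·(4π/3)(r³ − a³) = (4.66e-4)·(4π/3)·((0.111)³ − (0.0816)³) = 1.609×10^-6 C.
By Gauss's law, ∮E·dA = E·4πr² = Q_enc/ε₀.
E = k|Q_enc|/r² = (8.99×10^9)(1.609×10^-6)/(0.111)² = 1.17×10^6 N/C.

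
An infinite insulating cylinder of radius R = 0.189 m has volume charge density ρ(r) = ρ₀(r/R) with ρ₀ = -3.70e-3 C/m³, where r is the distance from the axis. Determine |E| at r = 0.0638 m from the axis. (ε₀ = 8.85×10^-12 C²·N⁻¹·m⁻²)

3.00e6 N/C

Choose a coaxial cylinder of radius r = 0.0638 m (arbitrary length L) as the Gaussian surface (r < R).
Integrating ρ over the cross-section to radius r: λ_enc = (2πρ₀/R) ∫₀^r r'^2 dr' = 2πρ₀ r^3/(3·R) = -1.065e-5 C/m.
By Gauss's law (flux through the curved wall only), E·2πrL = λ_enc L/ε₀.
E = |λ_enc|/(2πε₀r) = (1.065×10^-5)/(2π·8.85×10^-12·0.0638) = 3.00×10^6 N/C.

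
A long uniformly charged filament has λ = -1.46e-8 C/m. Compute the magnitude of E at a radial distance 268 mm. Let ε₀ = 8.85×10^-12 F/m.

Take a coaxial cylindrical Gaussian surface of radius r = 268 mm and length L.
Q_enc = λL, so λ_enc = -1.46×10^-8 C/m.
Since E is radial and uniform over the curved surface, Φ = E·2πrL = Q_enc/ε₀ = λ_enc L/ε₀.
E = |λ_enc|/(2πε₀r) = (1.46×10^-8)/(2π·8.85×10^-12·0.268) = 980 N/C.

|E| = 980 N/C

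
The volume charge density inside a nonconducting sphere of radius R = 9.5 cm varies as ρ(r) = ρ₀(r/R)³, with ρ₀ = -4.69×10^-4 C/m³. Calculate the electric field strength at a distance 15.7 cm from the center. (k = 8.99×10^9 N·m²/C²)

E = 3.07e5 N/C

Take a concentric spherical Gaussian surface of radius r = 15.7 cm (r > R, all charge enclosed).
Q_enc = 4π ∫₀^R ρ₀(r'/R)^3 r'² dr' = 4πρ₀R³/6 = -8.422e-7 C.
Applying ∮E·dA = Q_enc/ε₀ with Φ = E(4πr²):
E = k|Q_enc|/r² = (8.99×10^9)(8.422e-7)/(0.157)² = 3.07×10^5 N/C.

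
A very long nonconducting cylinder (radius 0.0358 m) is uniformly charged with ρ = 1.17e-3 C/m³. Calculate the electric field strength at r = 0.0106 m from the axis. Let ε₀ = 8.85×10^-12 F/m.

E ≈ 7.01e5 N/C

Coaxial Gaussian cylinder, radius r = 0.0106 m, length L (r < R).
Charge inside radius r per length L is ρ·πr²·L, so λ_enc = ρπr² = 4.13e-7 C/m.
Since E is radial and uniform over the curved surface, Φ = E·2πrL = Q_enc/ε₀ = λ_enc L/ε₀.
E = |λ_enc|/(2πε₀r) = (4.13×10^-7)/(2π·8.85×10^-12·0.0106) = 7.01×10^5 N/C.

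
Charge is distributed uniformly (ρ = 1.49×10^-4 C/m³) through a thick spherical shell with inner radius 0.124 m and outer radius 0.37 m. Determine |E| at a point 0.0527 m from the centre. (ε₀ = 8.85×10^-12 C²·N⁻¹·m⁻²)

E = 0

Symmetry ⇒ E = E(r) r̂. Gaussian sphere of radius r = 0.0527 m (r < 0.124 m, inside the empty cavity).
No charge is enclosed, so by Gauss's law E·4πr² = 0 ⇒ E = 0.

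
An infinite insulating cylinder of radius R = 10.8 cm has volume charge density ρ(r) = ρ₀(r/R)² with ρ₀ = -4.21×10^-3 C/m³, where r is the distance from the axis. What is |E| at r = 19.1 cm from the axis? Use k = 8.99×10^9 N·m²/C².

7.26×10^6 V/m

Coaxial Gaussian cylinder, radius r = 19.1 cm, length L (r > R, full charge per length enclosed).
λ_enc = 2π ∫₀^R ρ₀(r'/R)^2 r' dr' = 2πρ₀R²/4 = -7.713e-5 C/m.
Gauss's law: E·2πrL = λ_enc L/ε₀.
E = 2k|λ_enc|/r = 2(8.99×10^9)(7.713×10^-5)/(0.191) = 7.26e6 N/C.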